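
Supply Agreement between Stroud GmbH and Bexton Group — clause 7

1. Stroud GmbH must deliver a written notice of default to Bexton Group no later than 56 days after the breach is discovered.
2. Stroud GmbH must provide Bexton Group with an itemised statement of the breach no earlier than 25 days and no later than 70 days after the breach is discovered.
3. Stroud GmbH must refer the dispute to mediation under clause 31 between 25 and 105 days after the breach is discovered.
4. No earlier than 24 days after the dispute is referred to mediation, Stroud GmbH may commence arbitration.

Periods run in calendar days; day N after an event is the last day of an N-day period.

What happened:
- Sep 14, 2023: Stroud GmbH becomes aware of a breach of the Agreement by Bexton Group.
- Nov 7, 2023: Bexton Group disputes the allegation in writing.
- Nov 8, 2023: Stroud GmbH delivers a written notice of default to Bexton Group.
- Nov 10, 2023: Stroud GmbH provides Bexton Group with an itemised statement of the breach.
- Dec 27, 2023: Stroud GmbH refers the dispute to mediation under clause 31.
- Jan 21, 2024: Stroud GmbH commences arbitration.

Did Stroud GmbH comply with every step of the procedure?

Step 1 — counting 56 days from Sep 14, 2023 (when the breach is discovered) gives a deadline of Nov 9, 2023; Nov 8, 2023 is within that limit.
Step 2 — 25 and 70 days from Sep 14, 2023 (when the breach is discovered) are Oct 9, 2023 and Nov 23, 2023 respectively; Nov 10, 2023 falls inside that range.
Step 3 — 25 and 105 days from Sep 14, 2023 (when the breach is discovered) are Oct 9, 2023 and Dec 28, 2023 respectively; Dec 27, 2023 falls inside that range.
Step 4 — must wait 24 days from Dec 27, 2023 (when the dispute is referred to mediation), so not before Jan 20, 2024; done Jan 21, 2024 — permitted.

Yes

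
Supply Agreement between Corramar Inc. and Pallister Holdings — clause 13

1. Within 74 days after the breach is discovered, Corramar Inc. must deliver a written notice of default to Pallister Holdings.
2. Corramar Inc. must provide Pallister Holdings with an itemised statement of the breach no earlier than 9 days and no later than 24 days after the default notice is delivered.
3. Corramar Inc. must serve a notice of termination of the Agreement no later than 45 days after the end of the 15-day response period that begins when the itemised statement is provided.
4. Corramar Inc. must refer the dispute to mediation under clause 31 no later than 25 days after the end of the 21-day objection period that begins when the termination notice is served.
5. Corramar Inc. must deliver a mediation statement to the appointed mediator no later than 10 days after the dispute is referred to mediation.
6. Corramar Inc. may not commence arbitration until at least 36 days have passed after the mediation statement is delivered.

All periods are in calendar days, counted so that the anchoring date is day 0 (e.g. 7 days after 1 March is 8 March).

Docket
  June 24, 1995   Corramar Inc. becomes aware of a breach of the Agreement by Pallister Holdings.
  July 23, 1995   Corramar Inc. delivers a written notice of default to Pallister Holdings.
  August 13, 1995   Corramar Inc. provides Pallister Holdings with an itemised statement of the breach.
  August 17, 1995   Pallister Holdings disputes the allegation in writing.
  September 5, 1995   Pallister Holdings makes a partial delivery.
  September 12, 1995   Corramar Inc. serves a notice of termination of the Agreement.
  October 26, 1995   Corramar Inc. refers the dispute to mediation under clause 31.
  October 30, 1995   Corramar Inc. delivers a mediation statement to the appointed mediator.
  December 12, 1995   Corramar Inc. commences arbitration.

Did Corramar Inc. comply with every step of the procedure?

(1) due by June 24, 1995 + 74 days = September 6, 1995; done July 23, 1995 — timely.
(2) the permitted window runs from July 23, 1995 + 9 = August 1, 1995 to July 23, 1995 + 24 = August 16, 1995; done August 13, 1995, which is between those dates.
(3) due by August 28, 1995 + 45 days = October 12, 1995; completed September 12, 1995, before the deadline.
(4) due by October 3, 1995 + 25 days = October 28, 1995; October 26, 1995 is within that limit.
(5) due by October 26, 1995 + 10 days = November 5, 1995; done October 30, 1995 — timely.
(6) permitted from October 30, 1995 + 36 days = December 5, 1995 onward; December 12, 1995 is on or after that date.

Yes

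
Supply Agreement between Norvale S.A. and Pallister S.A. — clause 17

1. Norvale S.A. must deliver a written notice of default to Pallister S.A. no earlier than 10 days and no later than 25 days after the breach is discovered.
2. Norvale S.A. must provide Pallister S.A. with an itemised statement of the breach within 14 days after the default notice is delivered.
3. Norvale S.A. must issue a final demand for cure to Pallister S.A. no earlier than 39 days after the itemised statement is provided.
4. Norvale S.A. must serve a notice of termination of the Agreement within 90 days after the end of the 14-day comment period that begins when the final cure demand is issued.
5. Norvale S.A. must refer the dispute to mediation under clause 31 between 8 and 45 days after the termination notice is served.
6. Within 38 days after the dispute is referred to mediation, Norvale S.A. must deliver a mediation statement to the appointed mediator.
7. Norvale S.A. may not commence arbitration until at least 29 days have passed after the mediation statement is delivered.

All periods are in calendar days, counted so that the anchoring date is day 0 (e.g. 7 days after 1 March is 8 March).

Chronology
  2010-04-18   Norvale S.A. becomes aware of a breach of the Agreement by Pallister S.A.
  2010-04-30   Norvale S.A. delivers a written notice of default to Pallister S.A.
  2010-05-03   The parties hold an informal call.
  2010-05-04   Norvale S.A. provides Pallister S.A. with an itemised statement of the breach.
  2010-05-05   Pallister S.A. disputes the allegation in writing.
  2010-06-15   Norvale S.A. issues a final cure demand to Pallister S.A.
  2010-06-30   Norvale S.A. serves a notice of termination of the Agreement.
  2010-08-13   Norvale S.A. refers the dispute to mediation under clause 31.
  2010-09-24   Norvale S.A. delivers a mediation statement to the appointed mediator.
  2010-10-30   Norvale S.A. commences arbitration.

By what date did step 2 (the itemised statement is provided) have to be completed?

Step 2 runs from 2010-04-30, when the default notice is delivered. 14 days after 2010-04-30 is 2010-05-14.

2010-05-14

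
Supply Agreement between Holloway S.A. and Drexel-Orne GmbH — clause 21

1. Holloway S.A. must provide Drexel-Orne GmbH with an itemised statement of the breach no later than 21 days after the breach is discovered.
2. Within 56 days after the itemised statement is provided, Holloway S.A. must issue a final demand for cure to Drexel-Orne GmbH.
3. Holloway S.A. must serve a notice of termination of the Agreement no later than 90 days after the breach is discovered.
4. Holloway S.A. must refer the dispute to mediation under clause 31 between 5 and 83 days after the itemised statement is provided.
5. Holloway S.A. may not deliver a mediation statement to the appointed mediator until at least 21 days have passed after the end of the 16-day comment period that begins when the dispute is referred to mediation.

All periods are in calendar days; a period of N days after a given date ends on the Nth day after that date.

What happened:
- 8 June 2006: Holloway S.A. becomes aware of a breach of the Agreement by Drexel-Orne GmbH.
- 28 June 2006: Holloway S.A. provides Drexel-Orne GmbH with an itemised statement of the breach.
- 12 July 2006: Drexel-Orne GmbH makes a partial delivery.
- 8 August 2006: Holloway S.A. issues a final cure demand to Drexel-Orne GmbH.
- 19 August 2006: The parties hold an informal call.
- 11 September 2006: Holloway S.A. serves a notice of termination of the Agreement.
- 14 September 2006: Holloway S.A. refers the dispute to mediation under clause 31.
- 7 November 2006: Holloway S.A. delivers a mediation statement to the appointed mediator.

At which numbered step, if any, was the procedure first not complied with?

Step 1: 21 days after 8 June 2006 (when the breach is discovered) is 29 June 2006; done 28 June 2006 — timely.
Step 2: 56 days after 28 June 2006 (when the itemised statement is provided) is 23 August 2006; 8 August 2006 is within that limit.
Step 3: 90 days after 8 June 2006 (when the breach is discovered) is 6 September 2006; done 11 September 2006 — 5 days late.

Step 3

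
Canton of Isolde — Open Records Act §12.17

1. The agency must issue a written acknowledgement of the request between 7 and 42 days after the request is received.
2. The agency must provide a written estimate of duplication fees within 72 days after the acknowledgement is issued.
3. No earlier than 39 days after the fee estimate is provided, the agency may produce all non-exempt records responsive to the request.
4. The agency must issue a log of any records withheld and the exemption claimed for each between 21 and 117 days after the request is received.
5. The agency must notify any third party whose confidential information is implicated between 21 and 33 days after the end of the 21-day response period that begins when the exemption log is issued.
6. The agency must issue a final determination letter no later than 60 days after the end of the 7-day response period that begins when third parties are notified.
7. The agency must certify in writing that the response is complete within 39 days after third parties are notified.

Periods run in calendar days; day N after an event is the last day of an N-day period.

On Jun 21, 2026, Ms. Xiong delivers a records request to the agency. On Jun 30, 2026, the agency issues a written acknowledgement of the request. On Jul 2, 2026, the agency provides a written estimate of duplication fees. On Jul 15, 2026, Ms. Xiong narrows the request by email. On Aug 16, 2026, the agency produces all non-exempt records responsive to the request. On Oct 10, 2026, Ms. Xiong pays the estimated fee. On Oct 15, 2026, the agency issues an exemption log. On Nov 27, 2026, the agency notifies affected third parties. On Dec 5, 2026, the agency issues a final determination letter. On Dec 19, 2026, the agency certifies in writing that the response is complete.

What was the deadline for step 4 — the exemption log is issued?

Oct 16, 2026

Step 4 runs from Jun 21, 2026, when the request is received. The window is 21–117 days after Jun 21, 2026; it closes on Oct 16, 2026.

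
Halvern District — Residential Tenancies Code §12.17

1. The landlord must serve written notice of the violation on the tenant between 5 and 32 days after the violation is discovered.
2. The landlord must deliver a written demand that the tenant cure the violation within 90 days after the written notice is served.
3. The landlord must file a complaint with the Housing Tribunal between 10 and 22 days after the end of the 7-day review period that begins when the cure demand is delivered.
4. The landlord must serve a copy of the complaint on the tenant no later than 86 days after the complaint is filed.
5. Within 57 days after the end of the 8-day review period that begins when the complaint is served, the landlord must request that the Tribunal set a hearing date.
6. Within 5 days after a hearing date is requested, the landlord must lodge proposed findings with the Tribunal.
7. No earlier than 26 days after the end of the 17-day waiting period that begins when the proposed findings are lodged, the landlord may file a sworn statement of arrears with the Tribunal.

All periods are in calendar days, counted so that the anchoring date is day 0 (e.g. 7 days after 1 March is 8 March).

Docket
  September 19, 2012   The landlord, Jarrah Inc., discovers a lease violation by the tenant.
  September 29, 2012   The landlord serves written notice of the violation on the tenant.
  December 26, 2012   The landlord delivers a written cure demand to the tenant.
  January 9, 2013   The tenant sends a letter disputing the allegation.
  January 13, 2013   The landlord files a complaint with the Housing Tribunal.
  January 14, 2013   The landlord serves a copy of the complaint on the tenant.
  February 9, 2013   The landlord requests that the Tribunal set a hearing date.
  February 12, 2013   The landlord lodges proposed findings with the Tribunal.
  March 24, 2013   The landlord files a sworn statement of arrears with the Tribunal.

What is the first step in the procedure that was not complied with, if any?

Step 7

(1) the permitted window runs from September 19, 2012 + 5 = September 24, 2012 to September 19, 2012 + 32 = October 21, 2012; done September 29, 2012, which is between those dates.
(2) due by September 29, 2012 + 90 days = December 28, 2012; December 26, 2012 is within that limit.
(3) the permitted window runs from January 2, 2013 + 10 = January 12, 2013 to January 2, 2013 + 22 = January 24, 2013; done January 13, 2013, which is between those dates.
(4) due by January 13, 2013 + 86 days = April 9, 2013; January 14, 2013 is within that limit.
(5) due by January 22, 2013 + 57 days = March 20, 2013; done February 9, 2013 — timely.
(6) due by February 9, 2013 + 5 days = February 14, 2013; completed February 12, 2013, before the deadline.
(7) permitted from March 1, 2013 + 26 days = March 27, 2013 onward; March 24, 2013 is 3 days before the earliest permitted date.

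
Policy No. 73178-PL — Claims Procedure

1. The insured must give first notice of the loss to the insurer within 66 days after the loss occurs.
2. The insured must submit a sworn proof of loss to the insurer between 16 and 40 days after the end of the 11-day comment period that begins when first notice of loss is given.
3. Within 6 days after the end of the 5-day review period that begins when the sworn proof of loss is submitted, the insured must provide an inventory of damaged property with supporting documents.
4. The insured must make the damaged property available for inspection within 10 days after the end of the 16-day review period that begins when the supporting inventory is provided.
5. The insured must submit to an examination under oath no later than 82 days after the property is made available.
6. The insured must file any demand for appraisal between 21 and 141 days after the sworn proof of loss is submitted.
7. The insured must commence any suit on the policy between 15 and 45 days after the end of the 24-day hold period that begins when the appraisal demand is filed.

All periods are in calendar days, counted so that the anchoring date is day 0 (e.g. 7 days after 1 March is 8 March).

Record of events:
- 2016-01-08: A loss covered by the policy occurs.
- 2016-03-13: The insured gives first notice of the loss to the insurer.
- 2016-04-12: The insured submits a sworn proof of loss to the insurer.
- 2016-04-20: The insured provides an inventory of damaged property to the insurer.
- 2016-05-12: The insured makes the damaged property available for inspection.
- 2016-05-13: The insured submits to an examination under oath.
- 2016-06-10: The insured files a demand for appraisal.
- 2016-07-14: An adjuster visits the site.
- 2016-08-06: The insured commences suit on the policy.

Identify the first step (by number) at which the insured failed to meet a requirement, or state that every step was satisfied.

(1) due by 2016-01-08 + 66 days = 2016-03-14; done 2016-03-13 — timely.
(2) the permitted window runs from 2016-03-24 + 16 = 2016-04-09 to 2016-03-24 + 40 = 2016-05-03; done 2016-04-12 — within the window.
(3) due by 2016-04-17 + 6 days = 2016-04-23; done 2016-04-20 — timely.
(4) due by 2016-05-06 + 10 days = 2016-05-16; done 2016-05-12 — timely.
(5) due by 2016-05-12 + 82 days = 2016-08-02; done 2016-05-13 — timely.
(6) the permitted window runs from 2016-04-12 + 21 = 2016-05-03 to 2016-04-12 + 141 = 2016-08-31; done 2016-06-10, which is between those dates.
(7) the permitted window runs from 2016-07-04 + 15 = 2016-07-19 to 2016-07-04 + 45 = 2016-08-18; done 2016-08-06 — within the window.

None — every step was satisfied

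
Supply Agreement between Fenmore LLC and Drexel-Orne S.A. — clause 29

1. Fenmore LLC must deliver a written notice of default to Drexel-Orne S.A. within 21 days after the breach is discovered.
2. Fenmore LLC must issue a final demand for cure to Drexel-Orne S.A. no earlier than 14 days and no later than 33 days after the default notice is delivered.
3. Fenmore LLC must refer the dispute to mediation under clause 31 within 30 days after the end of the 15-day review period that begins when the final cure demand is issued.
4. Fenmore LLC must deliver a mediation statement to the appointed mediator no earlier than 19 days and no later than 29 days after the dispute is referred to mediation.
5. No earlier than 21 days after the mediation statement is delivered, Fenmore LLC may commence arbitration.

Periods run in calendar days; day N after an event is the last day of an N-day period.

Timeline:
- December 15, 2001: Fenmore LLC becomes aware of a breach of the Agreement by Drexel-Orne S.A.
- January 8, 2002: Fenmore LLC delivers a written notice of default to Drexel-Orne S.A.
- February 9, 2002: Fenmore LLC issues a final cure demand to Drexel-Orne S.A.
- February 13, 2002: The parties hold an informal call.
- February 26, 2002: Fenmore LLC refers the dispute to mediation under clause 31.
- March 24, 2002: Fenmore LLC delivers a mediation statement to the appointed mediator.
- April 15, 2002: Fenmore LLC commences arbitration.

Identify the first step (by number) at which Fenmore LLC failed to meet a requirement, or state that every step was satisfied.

Step 1 — counting 21 days from December 15, 2001 (when the breach is discovered) gives a deadline of January 5, 2002; not done until January 8, 2002, 3 days after the deadline.

Step 1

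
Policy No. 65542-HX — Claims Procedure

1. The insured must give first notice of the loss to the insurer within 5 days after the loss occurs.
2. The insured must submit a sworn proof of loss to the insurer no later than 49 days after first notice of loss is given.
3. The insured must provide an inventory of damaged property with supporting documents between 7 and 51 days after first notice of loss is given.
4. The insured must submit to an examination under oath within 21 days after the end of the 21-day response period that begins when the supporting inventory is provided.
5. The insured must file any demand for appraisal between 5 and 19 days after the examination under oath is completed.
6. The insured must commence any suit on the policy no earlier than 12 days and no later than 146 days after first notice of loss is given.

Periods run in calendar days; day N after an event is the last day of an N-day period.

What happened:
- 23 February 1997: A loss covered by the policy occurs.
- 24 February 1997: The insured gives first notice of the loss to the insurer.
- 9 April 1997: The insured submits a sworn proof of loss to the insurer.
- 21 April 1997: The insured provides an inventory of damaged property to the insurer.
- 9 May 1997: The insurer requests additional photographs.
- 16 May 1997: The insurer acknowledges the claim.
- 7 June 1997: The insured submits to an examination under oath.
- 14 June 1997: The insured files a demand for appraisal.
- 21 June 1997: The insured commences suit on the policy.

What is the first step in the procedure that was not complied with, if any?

Step 3

Step 1: 5 days after 23 February 1997 (when the loss occurs) is 28 February 1997; completed 24 February 1997, before the deadline.
Step 2: 49 days after 24 February 1997 (when first notice of loss is given) is 14 April 1997; completed 9 April 1997, before the deadline.
Step 3: the window is 7–51 days after 24 February 1997 (when first notice of loss is given), so 3 March 1997 through 16 April 1997; done 21 April 1997 — 5 days after the window closed.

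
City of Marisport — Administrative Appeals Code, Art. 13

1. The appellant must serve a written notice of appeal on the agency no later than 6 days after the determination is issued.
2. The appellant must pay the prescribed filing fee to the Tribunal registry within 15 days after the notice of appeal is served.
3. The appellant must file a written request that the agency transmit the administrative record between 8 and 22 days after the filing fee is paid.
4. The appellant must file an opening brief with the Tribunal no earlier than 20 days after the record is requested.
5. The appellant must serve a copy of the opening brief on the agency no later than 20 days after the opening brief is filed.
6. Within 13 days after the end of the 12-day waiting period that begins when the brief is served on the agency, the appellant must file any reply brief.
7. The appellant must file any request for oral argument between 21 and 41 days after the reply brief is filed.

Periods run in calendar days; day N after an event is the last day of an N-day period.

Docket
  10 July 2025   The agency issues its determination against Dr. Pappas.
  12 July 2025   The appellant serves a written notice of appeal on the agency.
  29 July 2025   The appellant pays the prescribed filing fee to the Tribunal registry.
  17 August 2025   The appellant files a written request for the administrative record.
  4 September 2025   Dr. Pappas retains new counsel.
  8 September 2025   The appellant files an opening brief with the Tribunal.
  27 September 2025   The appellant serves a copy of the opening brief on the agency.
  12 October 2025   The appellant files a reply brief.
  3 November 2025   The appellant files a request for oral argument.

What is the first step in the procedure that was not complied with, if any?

Step 1: 6 days after 10 July 2025 (when the determination is issued) is 16 July 2025; 12 July 2025 is within that limit.
Step 2: 15 days after 12 July 2025 (when the notice of appeal is served) is 27 July 2025; 29 July 2025 misses that deadline by 2 days.
The procedure was therefore not followed at step 2.

Step 2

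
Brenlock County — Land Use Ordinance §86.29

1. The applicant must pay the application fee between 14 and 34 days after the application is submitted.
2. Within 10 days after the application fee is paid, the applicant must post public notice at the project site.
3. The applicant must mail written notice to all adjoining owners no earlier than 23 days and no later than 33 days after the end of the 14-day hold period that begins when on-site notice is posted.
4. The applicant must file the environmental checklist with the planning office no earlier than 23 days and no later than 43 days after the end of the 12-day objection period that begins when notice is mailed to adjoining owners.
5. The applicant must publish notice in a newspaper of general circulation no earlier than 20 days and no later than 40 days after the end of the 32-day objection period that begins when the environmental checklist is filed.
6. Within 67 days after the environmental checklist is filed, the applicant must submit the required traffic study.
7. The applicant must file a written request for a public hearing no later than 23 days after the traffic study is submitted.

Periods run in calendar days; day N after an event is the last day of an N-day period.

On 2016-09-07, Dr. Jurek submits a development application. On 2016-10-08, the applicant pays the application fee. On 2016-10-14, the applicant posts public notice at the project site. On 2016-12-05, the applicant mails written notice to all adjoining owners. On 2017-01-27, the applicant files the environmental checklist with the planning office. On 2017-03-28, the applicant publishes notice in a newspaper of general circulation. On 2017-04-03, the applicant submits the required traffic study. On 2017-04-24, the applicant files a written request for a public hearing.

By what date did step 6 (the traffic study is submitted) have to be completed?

2017-04-04

Step 6 runs from 2017-01-27, when the environmental checklist is filed. 67 days after 2017-01-27 is 2017-04-04.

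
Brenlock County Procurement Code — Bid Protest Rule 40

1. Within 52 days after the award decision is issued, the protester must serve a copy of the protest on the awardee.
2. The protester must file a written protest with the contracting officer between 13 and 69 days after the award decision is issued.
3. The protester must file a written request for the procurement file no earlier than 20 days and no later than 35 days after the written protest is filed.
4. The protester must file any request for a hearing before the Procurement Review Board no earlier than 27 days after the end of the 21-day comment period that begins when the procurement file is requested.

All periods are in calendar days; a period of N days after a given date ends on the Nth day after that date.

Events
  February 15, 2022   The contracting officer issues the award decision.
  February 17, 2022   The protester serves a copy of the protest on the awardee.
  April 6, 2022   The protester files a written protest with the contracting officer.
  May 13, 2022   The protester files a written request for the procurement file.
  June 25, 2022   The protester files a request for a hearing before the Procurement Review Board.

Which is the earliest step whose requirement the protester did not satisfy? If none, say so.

Step 1 — counting 52 days from February 15, 2022 (when the award decision is issued) gives a deadline of April 8, 2022; February 17, 2022 is within that limit.
Step 2 — 13 and 69 days from February 15, 2022 (when the award decision is issued) are February 28, 2022 and April 25, 2022 respectively; done April 6, 2022, which is between those dates.
Step 3 — 20 and 35 days from April 6, 2022 (when the written protest is filed) are April 26, 2022 and May 11, 2022 respectively; done May 13, 2022 — 2 days after the window closed.

Step 3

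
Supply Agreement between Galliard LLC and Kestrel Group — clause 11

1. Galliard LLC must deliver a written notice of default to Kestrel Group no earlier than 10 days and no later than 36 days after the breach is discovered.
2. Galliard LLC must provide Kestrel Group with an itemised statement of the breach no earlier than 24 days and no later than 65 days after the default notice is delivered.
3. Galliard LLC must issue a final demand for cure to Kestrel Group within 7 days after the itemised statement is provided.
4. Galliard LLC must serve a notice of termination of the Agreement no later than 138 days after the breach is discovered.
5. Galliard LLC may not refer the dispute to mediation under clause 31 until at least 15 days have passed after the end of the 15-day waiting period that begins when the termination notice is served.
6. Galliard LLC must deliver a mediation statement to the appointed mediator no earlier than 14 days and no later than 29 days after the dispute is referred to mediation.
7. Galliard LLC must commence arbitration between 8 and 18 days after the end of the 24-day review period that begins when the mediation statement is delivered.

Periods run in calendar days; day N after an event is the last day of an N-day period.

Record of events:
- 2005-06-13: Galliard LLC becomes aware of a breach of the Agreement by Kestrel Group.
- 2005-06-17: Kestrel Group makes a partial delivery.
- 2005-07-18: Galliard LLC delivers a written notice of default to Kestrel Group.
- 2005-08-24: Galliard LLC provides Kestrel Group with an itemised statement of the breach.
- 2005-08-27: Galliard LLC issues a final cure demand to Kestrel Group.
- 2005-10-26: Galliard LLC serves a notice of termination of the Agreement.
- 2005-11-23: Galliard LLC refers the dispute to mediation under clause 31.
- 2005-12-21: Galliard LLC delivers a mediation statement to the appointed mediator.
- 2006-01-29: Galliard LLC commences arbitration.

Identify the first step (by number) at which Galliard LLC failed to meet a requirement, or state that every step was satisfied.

Step 5

Step 1 — 10 and 36 days from 2005-06-13 (when the breach is discovered) are 2005-06-23 and 2005-07-19 respectively; done 2005-07-18 — within the window.
Step 2 — 24 and 65 days from 2005-07-18 (when the default notice is delivered) are 2005-08-11 and 2005-09-21 respectively; done 2005-08-24, which is between those dates.
Step 3 — counting 7 days from 2005-08-24 (when the itemised statement is provided) gives a deadline of 2005-08-31; 2005-08-27 is within that limit.
Step 4 — counting 138 days from 2005-06-13 (when the breach is discovered) gives a deadline of 2005-10-29; done 2005-10-26 — timely.
Step 5 — must wait 15 days from 2005-11-10 (end of the 15-day waiting period, which began when the termination notice is served on 2005-10-26), so not before 2005-11-25; acted on 2005-11-23, 2 days prematurely.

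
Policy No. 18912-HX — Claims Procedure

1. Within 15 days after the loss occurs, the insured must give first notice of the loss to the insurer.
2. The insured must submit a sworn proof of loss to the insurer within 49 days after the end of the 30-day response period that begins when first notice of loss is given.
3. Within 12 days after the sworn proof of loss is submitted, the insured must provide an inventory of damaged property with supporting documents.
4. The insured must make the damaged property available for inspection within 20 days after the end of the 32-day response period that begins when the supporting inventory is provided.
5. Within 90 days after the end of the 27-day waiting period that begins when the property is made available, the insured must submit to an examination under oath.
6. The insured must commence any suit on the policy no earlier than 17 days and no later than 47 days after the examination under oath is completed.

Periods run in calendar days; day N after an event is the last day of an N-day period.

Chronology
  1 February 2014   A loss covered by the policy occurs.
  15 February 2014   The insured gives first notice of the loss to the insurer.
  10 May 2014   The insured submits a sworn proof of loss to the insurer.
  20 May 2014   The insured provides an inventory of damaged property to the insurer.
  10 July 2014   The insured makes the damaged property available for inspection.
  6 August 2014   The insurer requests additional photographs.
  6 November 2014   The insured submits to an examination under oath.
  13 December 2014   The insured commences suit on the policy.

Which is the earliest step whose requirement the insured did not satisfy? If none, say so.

Step 2

Step 1 — counting 15 days from 1 February 2014 (when the loss occurs) gives a deadline of 16 February 2014; completed 15 February 2014, before the deadline.
Step 2 — counting 49 days from 17 March 2014 (end of the 30-day response period, which began when first notice of loss is given on 15 February 2014) gives a deadline of 5 May 2014; 10 May 2014 misses that deadline by 5 days.
The procedure was therefore not followed at step 2.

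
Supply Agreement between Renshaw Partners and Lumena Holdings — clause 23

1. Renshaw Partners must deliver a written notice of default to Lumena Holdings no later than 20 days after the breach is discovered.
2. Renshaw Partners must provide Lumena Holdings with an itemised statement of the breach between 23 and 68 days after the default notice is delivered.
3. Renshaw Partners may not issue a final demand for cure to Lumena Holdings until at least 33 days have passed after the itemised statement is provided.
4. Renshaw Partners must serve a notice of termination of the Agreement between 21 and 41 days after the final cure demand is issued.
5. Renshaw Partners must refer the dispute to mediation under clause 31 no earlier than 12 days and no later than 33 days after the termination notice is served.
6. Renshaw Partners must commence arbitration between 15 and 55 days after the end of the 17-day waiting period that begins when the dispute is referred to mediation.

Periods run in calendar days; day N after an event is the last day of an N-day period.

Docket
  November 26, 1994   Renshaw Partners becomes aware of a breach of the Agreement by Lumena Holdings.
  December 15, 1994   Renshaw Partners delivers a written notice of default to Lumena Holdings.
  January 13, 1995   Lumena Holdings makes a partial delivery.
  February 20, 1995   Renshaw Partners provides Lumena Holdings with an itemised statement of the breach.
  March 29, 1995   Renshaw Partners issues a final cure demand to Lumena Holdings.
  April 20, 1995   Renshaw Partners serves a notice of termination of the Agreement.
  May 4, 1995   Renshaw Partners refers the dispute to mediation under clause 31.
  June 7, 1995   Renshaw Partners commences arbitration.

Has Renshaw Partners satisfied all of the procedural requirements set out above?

Yes

Step 1 — counting 20 days from November 26, 1994 (when the breach is discovered) gives a deadline of December 16, 1994; done December 15, 1994 — timely.
Step 2 — 23 and 68 days from December 15, 1994 (when the default notice is delivered) are January 7, 1995 and February 21, 1995 respectively; done February 20, 1995, which is between those dates.
Step 3 — must wait 33 days from February 20, 1995 (when the itemised statement is provided), so not before March 25, 1995; done March 29, 1995, after the minimum wait.
Step 4 — 21 and 41 days from March 29, 1995 (when the final cure demand is issued) are April 19, 1995 and May 9, 1995 respectively; done April 20, 1995, which is between those dates.
Step 5 — 12 and 33 days from April 20, 1995 (when the termination notice is served) are May 2, 1995 and May 23, 1995 respectively; done May 4, 1995, which is between those dates.
Step 6 — 15 and 55 days from May 21, 1995 (end of the 17-day waiting period, which began when the dispute is referred to mediation on May 4, 1995) are June 5, 1995 and July 15, 1995 respectively; June 7, 1995 falls inside that range.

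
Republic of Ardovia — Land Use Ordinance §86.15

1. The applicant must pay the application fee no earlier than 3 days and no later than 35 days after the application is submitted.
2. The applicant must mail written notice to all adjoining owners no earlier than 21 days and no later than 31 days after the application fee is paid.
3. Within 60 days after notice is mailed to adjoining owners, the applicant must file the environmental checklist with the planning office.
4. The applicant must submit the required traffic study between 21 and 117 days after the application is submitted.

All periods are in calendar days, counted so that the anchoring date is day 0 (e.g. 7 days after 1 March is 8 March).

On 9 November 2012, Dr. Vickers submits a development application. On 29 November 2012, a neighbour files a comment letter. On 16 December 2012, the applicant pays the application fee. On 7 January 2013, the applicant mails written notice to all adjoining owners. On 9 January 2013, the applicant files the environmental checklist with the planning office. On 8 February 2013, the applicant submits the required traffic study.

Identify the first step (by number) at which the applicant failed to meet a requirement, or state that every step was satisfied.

(1) the permitted window runs from 9 November 2012 + 3 = 12 November 2012 to 9 November 2012 + 35 = 14 December 2012; 16 December 2012 is 2 days past the end of the window.
Later steps need not be reached.

Step 1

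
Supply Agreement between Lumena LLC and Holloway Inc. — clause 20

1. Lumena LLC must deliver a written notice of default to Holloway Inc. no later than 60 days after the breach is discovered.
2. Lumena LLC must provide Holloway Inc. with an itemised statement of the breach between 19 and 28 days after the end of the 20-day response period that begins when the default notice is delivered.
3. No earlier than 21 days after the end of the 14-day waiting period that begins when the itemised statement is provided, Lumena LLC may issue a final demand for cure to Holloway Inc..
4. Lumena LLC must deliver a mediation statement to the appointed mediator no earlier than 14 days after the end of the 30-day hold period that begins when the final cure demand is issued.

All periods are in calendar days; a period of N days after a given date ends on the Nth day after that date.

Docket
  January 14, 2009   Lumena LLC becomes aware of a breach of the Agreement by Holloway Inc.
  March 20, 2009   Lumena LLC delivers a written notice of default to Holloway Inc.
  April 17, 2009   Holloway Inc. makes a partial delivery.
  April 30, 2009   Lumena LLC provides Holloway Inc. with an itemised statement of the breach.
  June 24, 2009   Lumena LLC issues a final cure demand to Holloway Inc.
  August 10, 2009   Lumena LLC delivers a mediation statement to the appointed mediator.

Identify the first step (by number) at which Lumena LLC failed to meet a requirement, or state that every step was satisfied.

Step 1: 60 days after January 14, 2009 (when the breach is discovered) is March 15, 2009; March 20, 2009 misses that deadline by 5 days.

Step 1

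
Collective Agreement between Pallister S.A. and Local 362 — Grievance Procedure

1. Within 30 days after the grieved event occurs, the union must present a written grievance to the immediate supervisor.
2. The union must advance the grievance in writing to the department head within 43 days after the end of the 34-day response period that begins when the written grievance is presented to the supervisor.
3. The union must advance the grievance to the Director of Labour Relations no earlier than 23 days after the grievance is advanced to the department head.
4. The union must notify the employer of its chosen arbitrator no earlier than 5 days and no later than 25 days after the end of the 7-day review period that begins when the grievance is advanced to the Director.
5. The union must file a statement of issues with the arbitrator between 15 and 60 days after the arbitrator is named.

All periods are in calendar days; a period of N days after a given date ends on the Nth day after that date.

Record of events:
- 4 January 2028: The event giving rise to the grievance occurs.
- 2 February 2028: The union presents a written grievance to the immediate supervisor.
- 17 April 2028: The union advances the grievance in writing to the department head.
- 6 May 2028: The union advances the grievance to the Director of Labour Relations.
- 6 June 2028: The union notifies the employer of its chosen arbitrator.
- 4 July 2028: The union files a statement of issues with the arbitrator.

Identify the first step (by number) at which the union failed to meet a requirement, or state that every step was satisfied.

(1) due by 4 January 2028 + 30 days = 3 February 2028; 2 February 2028 is within that limit.
(2) due by 7 March 2028 + 43 days = 19 April 2028; done 17 April 2028 — timely.
(3) permitted from 17 April 2028 + 23 days = 10 May 2028 onward; done 6 May 2028 — 4 days too early.
No need to go further; step 3 was not satisfied.

Step 3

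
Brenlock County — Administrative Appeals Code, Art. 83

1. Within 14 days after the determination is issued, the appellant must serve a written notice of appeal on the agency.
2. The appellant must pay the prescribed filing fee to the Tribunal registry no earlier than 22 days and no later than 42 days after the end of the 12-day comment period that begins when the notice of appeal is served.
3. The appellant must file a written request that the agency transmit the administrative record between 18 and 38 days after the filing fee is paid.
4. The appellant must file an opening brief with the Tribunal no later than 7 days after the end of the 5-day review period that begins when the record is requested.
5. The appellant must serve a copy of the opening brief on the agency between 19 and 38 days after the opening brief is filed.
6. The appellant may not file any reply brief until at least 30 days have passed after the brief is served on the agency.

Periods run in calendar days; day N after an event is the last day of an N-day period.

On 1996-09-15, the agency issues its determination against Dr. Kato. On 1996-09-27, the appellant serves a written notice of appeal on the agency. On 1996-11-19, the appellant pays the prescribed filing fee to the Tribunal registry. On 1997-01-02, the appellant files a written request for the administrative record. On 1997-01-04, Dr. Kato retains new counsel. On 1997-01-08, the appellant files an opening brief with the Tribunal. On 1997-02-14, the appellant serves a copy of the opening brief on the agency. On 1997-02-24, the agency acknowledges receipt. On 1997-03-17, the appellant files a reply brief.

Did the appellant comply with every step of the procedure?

No

Step 1 — counting 14 days from 1996-09-15 (when the determination is issued) gives a deadline of 1996-09-29; 1996-09-27 is within that limit.
Step 2 — 22 and 42 days from 1996-10-09 (end of the 12-day comment period, which began when the notice of appeal is served on 1996-09-27) are 1996-10-31 and 1996-11-20 respectively; done 1996-11-19, which is between those dates.
Step 3 — 18 and 38 days from 1996-11-19 (when the filing fee is paid) are 1996-12-07 and 1996-12-27 respectively; 1997-01-02 is 6 days past the end of the window.
No need to go further; step 3 was not satisfied.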